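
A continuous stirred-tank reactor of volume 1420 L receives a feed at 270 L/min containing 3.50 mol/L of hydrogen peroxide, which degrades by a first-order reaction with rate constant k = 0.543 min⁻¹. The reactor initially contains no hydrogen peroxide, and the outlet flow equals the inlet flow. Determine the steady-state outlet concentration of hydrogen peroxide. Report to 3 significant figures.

0.908 mol/L

V dC/dt = Q(C_in − C) − k V C.
Steady state (dC/dt = 0): C_ss = Q C_in/(Q + kV) = C_in/(1 + kV/Q).
C_ss = 270·3.50/(270 + 0.543·1420) = 945.00/1041.1 = 0.90773 mol/L.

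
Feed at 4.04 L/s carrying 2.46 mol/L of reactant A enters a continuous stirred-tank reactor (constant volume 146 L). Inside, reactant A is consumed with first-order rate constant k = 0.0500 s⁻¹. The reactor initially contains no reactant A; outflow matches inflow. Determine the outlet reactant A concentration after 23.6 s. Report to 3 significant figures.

0.736 mol/L

Accumulation = in − out − consumed: V dC/dt = Q C_in − Q C − k V C.
This is linear with rate a = Q/V + k = 0.077671 s⁻¹.
C_ss = Q C_in/(Q + kV) = 0.87640 mol/L; C(t) = C_ss + (C₀ − C_ss) e^(−a t).
C(23.6) = 0.87640 + (-0.87640)·e^(−0.077671·23.6) = 0.87640 + (-0.87640)·0.15993 = 0.73624 mol/L.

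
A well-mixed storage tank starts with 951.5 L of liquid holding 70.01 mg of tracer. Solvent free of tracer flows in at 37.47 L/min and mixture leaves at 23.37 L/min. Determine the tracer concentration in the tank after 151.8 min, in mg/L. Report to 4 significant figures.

0.003211 mg/L

Total volume: dV/dt = Q_in − Q_out = 14.1000 L/min, so V(t) = 951.5 + 14.1000 t and V(151.8) = 3091.88 L.
Solute balance: dm/dt = 0 − Q_out C = −Q_out m/V(t).
Separate: dm/m = −Q_out dt/V(t) ⇒ ln(m/m₀) = −(Q_out/(Q_in−Q_out)) ln(V/V₀).
m = m₀ (V₀/V)^(Q_out/(Q_in−Q_out)) = 70.01 × (951.5/3091.88)^(1.65745) = 9.92787 mg.
C = m/V = 9.92787/3091.88 = 0.00321095 mg/L.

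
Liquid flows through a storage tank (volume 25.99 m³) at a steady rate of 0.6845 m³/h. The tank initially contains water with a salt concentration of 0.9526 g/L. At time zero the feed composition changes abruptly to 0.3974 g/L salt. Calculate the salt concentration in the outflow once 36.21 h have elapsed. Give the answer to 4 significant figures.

Species balance on the tank: V dC/dt = Q(C_in − C).
Rewrite as dC/dt + C/τ = C_in/τ, τ = V/Q = 37.9693 h.
This is linear first-order; C(t) = C_in + (C₀ − C_in) e^(−t/τ).
C(36.21) = 0.3974 + (0.9526 − 0.3974)·e^(−36.21/37.9693) = 0.3974 + (0.555200)·0.385326 = 0.611333 g/L.

0.6113 g/L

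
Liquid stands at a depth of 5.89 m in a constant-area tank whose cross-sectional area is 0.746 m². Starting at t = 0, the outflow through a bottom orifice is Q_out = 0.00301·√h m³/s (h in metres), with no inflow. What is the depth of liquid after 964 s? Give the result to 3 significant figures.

0.232 m

With no inflow, A dh/dt = −0.00301 √h.
∫ h^(−1/2) dh = −(0.00301/A) ∫ dt, giving 2√h = 2√h₀ − (0.00301/A) t.
√h = √5.89 − 0.00301·964/(2·0.746) = 2.4269 − 1.9448 = 0.48213.
h = 0.48213² = 0.23245 m.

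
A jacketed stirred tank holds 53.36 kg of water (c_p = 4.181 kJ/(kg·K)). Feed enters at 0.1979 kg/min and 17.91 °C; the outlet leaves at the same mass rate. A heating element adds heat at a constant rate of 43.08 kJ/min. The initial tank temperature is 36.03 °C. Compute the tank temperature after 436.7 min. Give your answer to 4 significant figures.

Energy balance: M c_p dT/dt = ṁ c_p (T_in − T) + 43.08.
τ = M/ṁ = 269.631 min; T_ss = T_in + Q̇/(ṁ c_p) = 17.91 + 43.08/(0.1979·4.181) = 69.9755 °C.
Integrating: T(t) = T_ss + (T₀ − T_ss) e^(−t/τ).
T(436.7) = 69.9755 + (-33.9455)·e^(−436.7/269.631) = 69.9755 + (-33.9455)·0.197974 = 63.2551 °C.

63.26 °C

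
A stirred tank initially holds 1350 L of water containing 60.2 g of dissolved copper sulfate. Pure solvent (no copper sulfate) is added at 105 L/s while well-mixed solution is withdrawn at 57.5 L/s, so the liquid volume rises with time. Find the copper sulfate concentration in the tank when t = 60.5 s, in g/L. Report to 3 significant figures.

0.00358 g/L

Let m(t) be the amount of copper sulfate. Volume: V(t) = V₀ + (Q_in − Q_out) t = 1350 + 47.500 t; V(60.5) = 4223.8 L.
No copper sulfate enters, so dm/dt = −Q_out · (m/V).
Separate: dm/m = −Q_out dt/V(t) ⇒ ln(m/m₀) = −(Q_out/(Q_in−Q_out)) ln(V/V₀).
m = m₀ (V₀/V)^(Q_out/(Q_in−Q_out)) = 60.2 × (1350/4223.8)^(1.2105) = 15.134 g.
C = m/V = 15.134/4223.8 = 0.0035830 g/L.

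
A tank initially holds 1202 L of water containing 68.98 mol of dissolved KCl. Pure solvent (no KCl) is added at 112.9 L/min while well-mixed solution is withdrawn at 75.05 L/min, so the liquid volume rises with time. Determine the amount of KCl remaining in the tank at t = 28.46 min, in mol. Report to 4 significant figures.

Let m(t) be the amount of KCl. Volume: V(t) = V₀ + (Q_in − Q_out) t = 1202 + 37.8500 t; V(28.46) = 2279.21 L.
Solute balance: dm/dt = 0 − Q_out C = −Q_out m/V(t).
dm/m = −Q_out dt/(V₀ + 37.8500 t); integrating gives ln(m/m₀) = −(Q_out/(Q_in−Q_out)) ln(V/V₀).
m = m₀ (V₀/V)^(Q_out/(Q_in−Q_out)) = 68.98 × (1202/2279.21)^(1.98283) = 19.3970 mol.

19.40 mol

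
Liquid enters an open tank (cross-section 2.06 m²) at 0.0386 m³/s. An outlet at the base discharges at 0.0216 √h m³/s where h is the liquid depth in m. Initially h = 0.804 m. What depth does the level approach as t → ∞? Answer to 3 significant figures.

Mass balance (ρ constant): A dh/dt = Q_in − 0.0216 √h. At steady state dh/dt = 0:
Q_in = 0.0216 √h_ss ⇒ √h_ss = 0.0386/0.0216 = 1.7870.
h_ss = 1.7870² = 3.1935 m. (Since h₀ = 0.804 m < h_ss, the level will rise toward this value.)

3.19 m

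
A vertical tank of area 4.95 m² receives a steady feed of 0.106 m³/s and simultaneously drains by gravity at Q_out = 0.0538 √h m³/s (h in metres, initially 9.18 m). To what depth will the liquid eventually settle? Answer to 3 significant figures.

Volume balance on the tank: A dh/dt = Q_in − 0.0538 √h. At steady state dh/dt = 0:
Q_in = 0.0538 √h_ss ⇒ √h_ss = 0.106/0.0538 = 1.9703.
h_ss = 1.9703² = 3.8819 m. (Since h₀ = 9.18 m > h_ss, the level will fall toward this value.)

3.88 m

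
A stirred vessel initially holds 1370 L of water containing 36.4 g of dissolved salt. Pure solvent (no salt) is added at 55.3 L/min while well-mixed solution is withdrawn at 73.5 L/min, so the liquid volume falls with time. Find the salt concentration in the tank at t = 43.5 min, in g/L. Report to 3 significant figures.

Total volume: dV/dt = Q_in − Q_out = -18.200 L/min, so V(t) = 1370 − 18.200 t and V(43.5) = 578.30 L.
No salt enters, so dm/dt = −Q_out · (m/V).
dm/m = −Q_out dt/(V₀ − 18.200 t); integrating gives ln(m/m₀) = −(Q_out/(Q_in−Q_out)) ln(V/V₀).
m = m₀ (V₀/V)^(Q_out/(Q_in−Q_out)) = 36.4 × (1370/578.30)^(-4.0385) = 1.1180 g.
C = m/V = 1.1180/578.30 = 0.0019332 g/L.

0.00193 g/L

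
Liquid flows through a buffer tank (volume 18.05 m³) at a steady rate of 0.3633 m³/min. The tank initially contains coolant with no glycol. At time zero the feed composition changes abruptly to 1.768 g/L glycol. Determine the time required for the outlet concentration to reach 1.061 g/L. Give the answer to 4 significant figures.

45.54 min

Species balance: V dC/dt = Q(C_in − C) ⇒ τ = V/Q = 49.6835 min.
C(t) = C_in + (C₀ − C_in) e^(−t/τ). Set C = 1.061 and solve for t:
e^(−t/τ) = (C − C_in)/(C₀ − C_in) = (1.061 − 1.768)/(0 − 1.768) = 0.399887
t = −τ ln(…) = 49.6835 × 0.916574 = 45.5385 min.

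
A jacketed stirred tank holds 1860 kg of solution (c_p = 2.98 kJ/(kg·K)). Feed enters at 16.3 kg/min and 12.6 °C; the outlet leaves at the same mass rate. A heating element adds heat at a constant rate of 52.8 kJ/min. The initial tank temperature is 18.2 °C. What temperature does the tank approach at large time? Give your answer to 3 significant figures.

13.7 °C

M c_p dT/dt = ṁ c_p (T_in − T) + Q̇.
At steady state dT/dt = 0 ⇒ T_ss = T_in + Q̇/(ṁ c_p) = 12.6 + 52.8/(16.3·2.98) = 13.687 °C.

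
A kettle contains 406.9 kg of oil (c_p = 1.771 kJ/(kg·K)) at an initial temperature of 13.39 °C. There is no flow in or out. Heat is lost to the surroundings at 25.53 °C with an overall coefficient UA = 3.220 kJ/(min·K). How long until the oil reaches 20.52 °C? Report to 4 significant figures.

M c_p dT/dt = −UA(T − T_amb).
τ = M c_p/UA = 223.795 min; T_ss = T_amb = 25.5300 °C.
T(t) = T_ss + (T₀ − T_ss)e^(−t/τ); set T = 20.52:
t = −τ ln[(T − T_ss)/(T₀ − T_ss)] = −223.795 · ln(0.412685) = 198.074 min.

198.1 min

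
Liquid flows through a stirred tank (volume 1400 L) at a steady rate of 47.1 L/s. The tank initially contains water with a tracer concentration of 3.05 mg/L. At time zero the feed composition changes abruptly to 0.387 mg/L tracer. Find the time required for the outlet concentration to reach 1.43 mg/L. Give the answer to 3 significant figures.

Species balance: V dC/dt = Q(C_in − C) ⇒ τ = V/Q = 29.724 s.
C(t) = C_in + (C₀ − C_in) e^(−t/τ). Set C = 1.43 and solve for t:
e^(−t/τ) = (C − C_in)/(C₀ − C_in) = (1.43 − 0.387)/(3.05 − 0.387) = 0.39166
t = −τ ln(…) = 29.724 × 0.93735 = 27.862 s.

27.9 s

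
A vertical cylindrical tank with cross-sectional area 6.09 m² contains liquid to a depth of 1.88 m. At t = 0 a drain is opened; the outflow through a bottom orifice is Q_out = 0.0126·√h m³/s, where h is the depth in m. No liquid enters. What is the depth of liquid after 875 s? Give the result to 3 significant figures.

0.217 m

Accumulation of liquid (constant cross-section A): A dh/dt = −0.0126 √h.
Separate and integrate: 2(√h − √h₀) = −(0.0126/A) t.
√h = √1.88 − 0.0126·875/(2·6.09) = 1.3711 − 0.90517 = 0.46596.
h = 0.46596² = 0.21712 m.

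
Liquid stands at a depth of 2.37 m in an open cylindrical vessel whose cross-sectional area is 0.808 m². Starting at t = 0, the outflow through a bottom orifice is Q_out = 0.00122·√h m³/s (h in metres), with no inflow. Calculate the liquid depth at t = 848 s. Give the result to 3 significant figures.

With no inflow, A dh/dt = −0.00122 √h.
This is separable: 2 d(√h)/dt = −0.00122/A, so √h = √h₀ − (0.00122/(2A)) t.
√h = √2.37 − 0.00122·848/(2·0.808) = 1.5395 − 0.64020 = 0.89928.
h = 0.89928² = 0.80871 m.

0.809 m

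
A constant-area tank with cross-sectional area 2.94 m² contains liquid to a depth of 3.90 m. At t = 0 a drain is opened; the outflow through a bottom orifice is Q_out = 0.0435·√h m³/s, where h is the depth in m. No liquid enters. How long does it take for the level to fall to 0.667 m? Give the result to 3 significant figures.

157 s

A dh/dt = −Q_out = −0.0435 √h.
∫ h^(−1/2) dh = −(0.0435/A) ∫ dt, giving 2√h = 2√h₀ − (0.0435/A) t.
t = 2A(√h₀ − √h)/0.0435 = 2·2.94·(√3.90 − √0.667)/0.0435
  = 5.8800 × (1.9748 − 0.81670) / 0.0435 = 156.55 s.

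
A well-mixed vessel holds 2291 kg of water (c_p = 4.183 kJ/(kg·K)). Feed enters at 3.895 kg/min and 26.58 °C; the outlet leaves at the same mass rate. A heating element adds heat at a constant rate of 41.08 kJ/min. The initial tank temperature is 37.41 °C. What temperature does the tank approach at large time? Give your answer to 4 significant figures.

29.10 °C

M c_p dT/dt = ṁ c_p (T_in − T) + Q̇.
At steady state dT/dt = 0 ⇒ T_ss = T_in + Q̇/(ṁ c_p) = 26.58 + 41.08/(3.895·4.183) = 29.1014 °C.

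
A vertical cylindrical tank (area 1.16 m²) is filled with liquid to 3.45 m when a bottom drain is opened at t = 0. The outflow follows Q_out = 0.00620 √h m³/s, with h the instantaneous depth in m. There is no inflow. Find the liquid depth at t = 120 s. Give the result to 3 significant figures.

A dh/dt = −Q_out = −0.00620 √h.
This is separable: 2 d(√h)/dt = −0.00620/A, so √h = √h₀ − (0.00620/(2A)) t.
√h = √3.45 − 0.00620·120/(2·1.16) = 1.8574 − 0.32069 = 1.5367.
h = 1.5367² = 2.3615 m.

2.36 m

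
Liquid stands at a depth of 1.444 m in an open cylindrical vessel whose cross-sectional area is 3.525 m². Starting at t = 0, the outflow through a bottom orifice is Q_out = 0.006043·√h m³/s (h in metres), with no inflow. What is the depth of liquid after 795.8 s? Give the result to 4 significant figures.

A dh/dt = −Q_out = −0.006043 √h.
This is separable: 2 d(√h)/dt = −0.006043/A, so √h = √h₀ − (0.006043/(2A)) t.
√h = √1.444 − 0.006043·795.8/(2·3.525) = 1.20167 − 0.682130 = 0.519535.
h = 0.519535² = 0.269917 m.

0.2699 m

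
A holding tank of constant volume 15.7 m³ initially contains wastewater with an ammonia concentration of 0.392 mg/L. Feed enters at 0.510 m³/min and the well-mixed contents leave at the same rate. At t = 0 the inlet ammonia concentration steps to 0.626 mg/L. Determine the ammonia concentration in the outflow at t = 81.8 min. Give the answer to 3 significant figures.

0.610 mg/L

Accumulation = in − out for the solute gives V dC/dt = Q(C_in − C).
Time constant τ = V/Q = 15.7/0.510 = 30.784 min.
This is linear first-order; C(t) = C_in + (C₀ − C_in) e^(−t/τ).
C(81.8) = 0.626 + (0.392 − 0.626)·e^(−81.8/30.784) = 0.626 + (-0.23400)·0.070145 = 0.60959 mg/L.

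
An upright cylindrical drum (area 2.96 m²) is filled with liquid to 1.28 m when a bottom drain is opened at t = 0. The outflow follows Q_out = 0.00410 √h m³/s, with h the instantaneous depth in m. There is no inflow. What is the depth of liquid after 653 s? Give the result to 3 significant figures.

A dh/dt = −Q_out = −0.00410 √h.
∫ h^(−1/2) dh = −(0.00410/A) ∫ dt, giving 2√h = 2√h₀ − (0.00410/A) t.
√h = √1.28 − 0.00410·653/(2·2.96) = 1.1314 − 0.45225 = 0.67912.
h = 0.67912² = 0.46121 m.

0.461 m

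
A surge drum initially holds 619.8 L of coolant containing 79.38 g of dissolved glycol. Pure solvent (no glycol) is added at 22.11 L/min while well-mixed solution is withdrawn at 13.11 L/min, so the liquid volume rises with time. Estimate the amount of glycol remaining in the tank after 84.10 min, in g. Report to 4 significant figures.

Total volume: dV/dt = Q_in − Q_out = 9.00000 L/min, so V(t) = 619.8 + 9.00000 t and V(84.10) = 1376.70 L.
Solute balance: dm/dt = 0 − Q_out C = −Q_out m/V(t).
Separate: dm/m = −Q_out dt/V(t) ⇒ ln(m/m₀) = −(Q_out/(Q_in−Q_out)) ln(V/V₀).
m = m₀ (V₀/V)^(Q_out/(Q_in−Q_out)) = 79.38 × (619.8/1376.70)^(1.45667) = 24.8227 g.

24.82 g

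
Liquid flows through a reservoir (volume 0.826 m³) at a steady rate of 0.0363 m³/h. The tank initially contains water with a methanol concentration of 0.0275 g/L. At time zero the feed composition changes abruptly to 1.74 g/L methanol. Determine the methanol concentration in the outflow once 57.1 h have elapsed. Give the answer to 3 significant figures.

Species balance on the tank: V dC/dt = Q(C_in − C).
Time constant τ = V/Q = 0.826/0.0363 = 22.755 h.
C approaches C_in exponentially: C(t) = C_in + (C₀ − C_in) e^(−t/τ).
C(57.1) = 1.74 + (0.0275 − 1.74)·e^(−57.1/22.755) = 1.74 + (-1.7125)·0.081320 = 1.6007 g/L.

1.60 g/L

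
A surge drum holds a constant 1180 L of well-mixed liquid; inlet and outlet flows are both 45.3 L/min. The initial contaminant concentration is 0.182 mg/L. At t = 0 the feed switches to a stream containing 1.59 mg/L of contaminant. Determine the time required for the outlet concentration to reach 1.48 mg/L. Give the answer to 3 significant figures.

66.4 min

Species balance: V dC/dt = Q(C_in − C) ⇒ τ = V/Q = 26.049 min.
C(t) = C_in + (C₀ − C_in) e^(−t/τ). Set C = 1.48 and solve for t:
e^(−t/τ) = (C − C_in)/(C₀ − C_in) = (1.48 − 1.59)/(0.182 − 1.59) = 0.078125
t = −τ ln(…) = 26.049 × 2.5494 = 66.409 min.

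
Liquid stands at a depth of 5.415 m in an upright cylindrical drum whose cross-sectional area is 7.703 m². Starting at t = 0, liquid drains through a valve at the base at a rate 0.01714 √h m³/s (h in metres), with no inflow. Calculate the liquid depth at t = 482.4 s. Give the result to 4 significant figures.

With no inflow, A dh/dt = −0.01714 √h.
This is separable: 2 d(√h)/dt = −0.01714/A, so √h = √h₀ − (0.01714/(2A)) t.
√h = √5.415 − 0.01714·482.4/(2·7.703) = 2.32702 − 0.536696 = 1.79032.
h = 1.79032² = 3.20524 m.

3.205 m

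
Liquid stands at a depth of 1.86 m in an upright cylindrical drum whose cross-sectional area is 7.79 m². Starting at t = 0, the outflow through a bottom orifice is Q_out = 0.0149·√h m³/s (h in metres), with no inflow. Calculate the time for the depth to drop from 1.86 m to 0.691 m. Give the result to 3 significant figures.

557 s

A dh/dt = −Q_out = −0.0149 √h.
∫ h^(−1/2) dh = −(0.0149/A) ∫ dt, giving 2√h = 2√h₀ − (0.0149/A) t.
t = 2A(√h₀ − √h)/0.0149 = 2·7.79·(√1.86 − √0.691)/0.0149
  = 15.580 × (1.3638 − 0.83126) / 0.0149 = 556.86 s.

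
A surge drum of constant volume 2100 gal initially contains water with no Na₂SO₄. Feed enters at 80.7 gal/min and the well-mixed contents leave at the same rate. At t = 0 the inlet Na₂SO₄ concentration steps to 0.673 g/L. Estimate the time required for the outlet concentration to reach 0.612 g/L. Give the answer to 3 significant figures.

Transient balance on the dissolved component: V dC/dt = Q(C_in − C), so τ = V/Q = 26.022 min.
C(t) = C_in + (C₀ − C_in) e^(−t/τ). Set C = 0.612 and solve for t:
e^(−t/τ) = (C − C_in)/(C₀ − C_in) = (0.612 − 0.673)/(0 − 0.673) = 0.090639
t = −τ ln(…) = 26.022 × 2.4009 = 62.476 min.

62.5 min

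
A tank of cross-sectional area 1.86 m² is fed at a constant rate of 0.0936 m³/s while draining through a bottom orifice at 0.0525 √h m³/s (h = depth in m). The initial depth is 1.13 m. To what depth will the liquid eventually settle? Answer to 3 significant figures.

Level balance: A dh/dt = 0.0936 − 0.0525 √h. Setting dh/dt = 0:
Q_in = 0.0525 √h_ss ⇒ √h_ss = 0.0936/0.0525 = 1.7829.
h_ss = 1.7829² = 3.1786 m. (Since h₀ = 1.13 m < h_ss, the level will rise toward this value.)

3.18 m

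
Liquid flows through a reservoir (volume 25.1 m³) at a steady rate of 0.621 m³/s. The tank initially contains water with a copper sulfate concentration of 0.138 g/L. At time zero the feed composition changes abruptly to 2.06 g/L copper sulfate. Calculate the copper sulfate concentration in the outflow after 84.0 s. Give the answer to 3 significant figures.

Species balance on the tank: V dC/dt = Q(C_in − C).
Rewrite as dC/dt + C/τ = C_in/τ, τ = V/Q = 40.419 s.
This is linear first-order; C(t) = C_in + (C₀ − C_in) e^(−t/τ).
C(84.0) = 2.06 + (0.138 − 2.06)·e^(−84.0/40.419) = 2.06 + (-1.9220)·0.12515 = 1.8195 g/L.

1.82 g/L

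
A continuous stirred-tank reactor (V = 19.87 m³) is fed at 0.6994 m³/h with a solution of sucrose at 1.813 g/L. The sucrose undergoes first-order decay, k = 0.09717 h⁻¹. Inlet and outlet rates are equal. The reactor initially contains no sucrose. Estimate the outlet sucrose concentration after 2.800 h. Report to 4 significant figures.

0.1493 g/L

Accumulation = in − out − consumed: V dC/dt = Q C_in − Q C − k V C.
This is linear with rate a = Q/V + k = 0.132369 h⁻¹.
C_ss = Q C_in/(Q + kV) = 0.482103 g/L; C(t) = C_ss + (C₀ − C_ss) e^(−a t).
C(2.800) = 0.482103 + (-0.482103)·e^(−0.132369·2.800) = 0.482103 + (-0.482103)·0.690297 = 0.149309 g/L.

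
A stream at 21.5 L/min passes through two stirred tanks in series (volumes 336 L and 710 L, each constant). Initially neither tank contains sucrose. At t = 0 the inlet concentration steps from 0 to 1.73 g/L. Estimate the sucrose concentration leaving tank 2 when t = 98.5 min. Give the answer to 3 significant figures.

1.57 g/L

Each tank obeys Vᵢ dCᵢ/dt = Q(Cᵢ₋₁ − Cᵢ), so τᵢ = Vᵢ/Q.
τ₁ = 336/21.5 = 15.628 min; τ₂ = 710/21.5 = 33.023 min.
Solving the cascade with C₁(0)=C₂(0)=0 gives C₂(t) = C_in[1 − (τ₁ e^(−t/τ₁) − τ₂ e^(−t/τ₂))/(τ₁ − τ₂)].
At t = 98.5: e^(−t/τ₁) = 0.0018311, e^(−t/τ₂) = 0.050654.
C₂ = 1.73·[1 − (15.628·0.0018311 − 33.023·0.050654)/(-17.395)] = 1.73·0.90548 = 1.5665 g/L.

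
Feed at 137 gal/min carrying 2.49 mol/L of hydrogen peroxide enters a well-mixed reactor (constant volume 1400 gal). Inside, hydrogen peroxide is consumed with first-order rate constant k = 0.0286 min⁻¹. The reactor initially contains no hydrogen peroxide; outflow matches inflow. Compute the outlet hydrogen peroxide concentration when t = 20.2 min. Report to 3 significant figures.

Accumulation = in − out − consumed: V dC/dt = Q C_in − Q C − k V C.
dC/dt = (Q/V) C_in − (Q/V + k) C; effective rate a = Q/V + k = 0.097857 + 0.0286 = 0.12646 min⁻¹.
C_ss = Q C_in/(Q + kV) = 1.9269 mol/L; C(t) = C_ss + (C₀ − C_ss) e^(−a t).
C(20.2) = 1.9269 + (-1.9269)·e^(−0.12646·20.2) = 1.9269 + (-1.9269)·0.077736 = 1.7771 mol/L.

1.78 mol/L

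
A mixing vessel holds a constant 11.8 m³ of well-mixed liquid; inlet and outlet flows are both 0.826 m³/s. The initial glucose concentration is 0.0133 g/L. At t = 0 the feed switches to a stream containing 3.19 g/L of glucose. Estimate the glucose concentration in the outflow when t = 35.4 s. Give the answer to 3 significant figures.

2.92 g/L

Transient balance on the dissolved component: V dC/dt = Q(C_in − C).
Rewrite as dC/dt + C/τ = C_in/τ, τ = V/Q = 14.286 s.
Integrating: C(t) = C_in + (C₀ − C_in) e^(−t/τ).
C(35.4) = 3.19 + (0.0133 − 3.19)·e^(−35.4/14.286) = 3.19 + (-3.1767)·0.083911 = 2.9234 g/L.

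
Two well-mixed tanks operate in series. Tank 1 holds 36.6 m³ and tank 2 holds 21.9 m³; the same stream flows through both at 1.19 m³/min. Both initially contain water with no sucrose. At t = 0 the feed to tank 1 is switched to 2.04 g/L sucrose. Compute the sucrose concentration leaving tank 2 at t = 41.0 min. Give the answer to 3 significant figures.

Each tank obeys Vᵢ dCᵢ/dt = Q(Cᵢ₋₁ − Cᵢ), so τᵢ = Vᵢ/Q.
τ₁ = 36.6/1.19 = 30.756 min; τ₂ = 21.9/1.19 = 18.403 min.
Tank 1: C₁ = C_in(1 − e^(−t/τ₁)). Tank 2 (τ₁ ≠ τ₂): C₂ = C_in[1 − (τ₁ e^(−t/τ₁) − τ₂ e^(−t/τ₂))/(τ₁ − τ₂)].
At t = 41.0: e^(−t/τ₁) = 0.26367, e^(−t/τ₂) = 0.10776.
C₂ = 2.04·[1 − (30.756·0.26367 − 18.403·0.10776)/(12.353)] = 2.04·0.50406 = 1.0283 g/L.

1.03 g/L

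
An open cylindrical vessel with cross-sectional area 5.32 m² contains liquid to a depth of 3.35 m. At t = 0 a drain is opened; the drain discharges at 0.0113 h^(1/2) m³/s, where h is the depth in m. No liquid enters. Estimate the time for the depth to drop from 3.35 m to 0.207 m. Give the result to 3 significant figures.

With no inflow, A dh/dt = −0.0113 √h.
∫ h^(−1/2) dh = −(0.0113/A) ∫ dt, giving 2√h = 2√h₀ − (0.0113/A) t.
t = 2A(√h₀ − √h)/0.0113 = 2·5.32·(√3.35 − √0.207)/0.0113
  = 10.640 × (1.8303 − 0.45497) / 0.0113 = 1295.0 s.

1290 s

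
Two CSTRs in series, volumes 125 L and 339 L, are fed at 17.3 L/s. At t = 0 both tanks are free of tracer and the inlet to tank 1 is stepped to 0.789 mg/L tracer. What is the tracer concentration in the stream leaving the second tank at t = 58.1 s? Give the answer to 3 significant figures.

0.725 mg/L

Time constants: τᵢ = Vᵢ/Q for each well-mixed tank.
τ₁ = 125/17.3 = 7.2254 s; τ₂ = 339/17.3 = 19.595 s.
Tank 1: C₁ = C_in(1 − e^(−t/τ₁)). Tank 2 (τ₁ ≠ τ₂): C₂ = C_in[1 − (τ₁ e^(−t/τ₁) − τ₂ e^(−t/τ₂))/(τ₁ − τ₂)].
At t = 58.1: e^(−t/τ₁) = 0.00032197, e^(−t/τ₂) = 0.051561.
C₂ = 0.789·[1 − (7.2254·0.00032197 − 19.595·0.051561)/(-12.370)] = 0.789·0.91851 = 0.72470 mg/L.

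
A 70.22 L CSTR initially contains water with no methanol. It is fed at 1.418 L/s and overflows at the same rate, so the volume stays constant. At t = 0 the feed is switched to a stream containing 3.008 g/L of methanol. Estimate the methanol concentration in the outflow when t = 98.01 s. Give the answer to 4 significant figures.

2.592 g/L

Species balance on the tank: V dC/dt = Q(C_in − C).
Time constant τ = V/Q = 70.22/1.418 = 49.5205 s.
Integrating: C(t) = C_in + (C₀ − C_in) e^(−t/τ).
C(98.01) = 3.008 + (0 − 3.008)·e^(−98.01/49.5205) = 3.008 + (-3.00800)·0.138182 = 2.59235 g/L.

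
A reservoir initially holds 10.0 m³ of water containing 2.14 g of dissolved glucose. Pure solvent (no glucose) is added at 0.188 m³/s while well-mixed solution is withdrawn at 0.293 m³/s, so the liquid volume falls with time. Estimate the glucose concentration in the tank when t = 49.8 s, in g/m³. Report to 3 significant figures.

Total volume: dV/dt = Q_in − Q_out = -0.10500 m³/s, so V(t) = 10.0 − 0.10500 t and V(49.8) = 4.7710 m³.
Species balance (pure solvent in): dm/dt = −Q_out · m/V(t).
dm/m = −Q_out dt/(V₀ − 0.10500 t); integrating gives ln(m/m₀) = −(Q_out/(Q_in−Q_out)) ln(V/V₀).
m = m₀ (V₀/V)^(Q_out/(Q_in−Q_out)) = 2.14 × (10.0/4.7710)^(-2.7905) = 0.27138 g.
C = m/V = 0.27138/4.7710 = 0.056882 g/m³.

0.0569 g/m³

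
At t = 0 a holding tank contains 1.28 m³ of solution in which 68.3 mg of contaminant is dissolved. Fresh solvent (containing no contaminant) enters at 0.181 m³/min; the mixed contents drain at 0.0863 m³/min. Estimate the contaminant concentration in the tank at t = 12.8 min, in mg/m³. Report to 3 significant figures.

Total volume: dV/dt = Q_in − Q_out = 0.094700 m³/min, so V(t) = 1.28 + 0.094700 t and V(12.8) = 2.4922 m³.
Species balance (pure solvent in): dm/dt = −Q_out · m/V(t).
Separate: dm/m = −Q_out dt/V(t) ⇒ ln(m/m₀) = −(Q_out/(Q_in−Q_out)) ln(V/V₀).
m = m₀ (V₀/V)^(Q_out/(Q_in−Q_out)) = 68.3 × (1.28/2.4922)^(0.91130) = 37.215 mg.
C = m/V = 37.215/2.4922 = 14.933 mg/m³.

14.9 mg/m³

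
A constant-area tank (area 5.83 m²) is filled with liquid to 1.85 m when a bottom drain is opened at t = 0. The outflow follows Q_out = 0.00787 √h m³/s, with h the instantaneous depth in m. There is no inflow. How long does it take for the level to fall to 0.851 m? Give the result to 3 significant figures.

Unsteady balance on liquid volume: A dh/dt = −0.00787 √h.
This is separable: 2 d(√h)/dt = −0.00787/A, so √h = √h₀ − (0.00787/(2A)) t.
t = 2A(√h₀ − √h)/0.00787 = 2·5.83·(√1.85 − √0.851)/0.00787
  = 11.660 × (1.3601 − 0.92250) / 0.00787 = 648.41 s.

648 s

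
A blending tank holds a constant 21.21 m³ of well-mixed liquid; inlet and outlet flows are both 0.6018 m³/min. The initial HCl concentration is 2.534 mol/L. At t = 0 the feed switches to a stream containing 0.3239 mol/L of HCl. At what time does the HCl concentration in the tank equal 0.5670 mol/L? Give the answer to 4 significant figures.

Mass balance on the solute (V constant): V dC/dt = Q(C_in − C), so τ = V/Q = 35.2443 min.
C(t) = C_in + (C₀ − C_in) e^(−t/τ). Set C = 0.5670 and solve for t:
e^(−t/τ) = (C − C_in)/(C₀ − C_in) = (0.5670 − 0.3239)/(2.534 − 0.3239) = 0.109995
t = −τ ln(…) = 35.2443 × 2.20732 = 77.7954 min.

77.80 min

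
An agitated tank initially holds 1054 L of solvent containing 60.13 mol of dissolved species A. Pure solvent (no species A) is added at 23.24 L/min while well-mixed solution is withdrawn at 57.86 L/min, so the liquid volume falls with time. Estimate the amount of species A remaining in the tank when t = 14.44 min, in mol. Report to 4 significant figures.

20.53 mol

Total volume: dV/dt = Q_in − Q_out = -34.6200 L/min, so V(t) = 1054 − 34.6200 t and V(14.44) = 554.087 L.
Species balance (pure solvent in): dm/dt = −Q_out · m/V(t).
dm/m = −Q_out dt/(V₀ − 34.6200 t); integrating gives ln(m/m₀) = −(Q_out/(Q_in−Q_out)) ln(V/V₀).
m = m₀ (V₀/V)^(Q_out/(Q_in−Q_out)) = 60.13 × (1054/554.087)^(-1.67129) = 20.5288 mol.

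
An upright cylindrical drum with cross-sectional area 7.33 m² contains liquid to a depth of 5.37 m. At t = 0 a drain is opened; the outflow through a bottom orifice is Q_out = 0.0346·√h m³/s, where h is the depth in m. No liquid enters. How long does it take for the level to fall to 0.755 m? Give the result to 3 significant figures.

A dh/dt = −Q_out = −0.0346 √h.
Separate and integrate: 2(√h − √h₀) = −(0.0346/A) t.
t = 2A(√h₀ − √h)/0.0346 = 2·7.33·(√5.37 − √0.755)/0.0346
  = 14.660 × (2.3173 − 0.86891) / 0.0346 = 613.69 s.

614 s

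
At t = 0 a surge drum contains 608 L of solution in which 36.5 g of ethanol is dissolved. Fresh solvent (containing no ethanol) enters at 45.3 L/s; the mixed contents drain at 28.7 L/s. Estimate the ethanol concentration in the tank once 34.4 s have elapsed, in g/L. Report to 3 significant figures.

Let m(t) be the amount of ethanol. Volume: V(t) = V₀ + (Q_in − Q_out) t = 608 + 16.600 t; V(34.4) = 1179.0 L.
Solute balance: dm/dt = 0 − Q_out C = −Q_out m/V(t).
Separate: dm/m = −Q_out dt/V(t) ⇒ ln(m/m₀) = −(Q_out/(Q_in−Q_out)) ln(V/V₀).
m = m₀ (V₀/V)^(Q_out/(Q_in−Q_out)) = 36.5 × (608/1179.0)^(1.7289) = 11.615 g.
C = m/V = 11.615/1179.0 = 0.0098511 g/L.

0.00985 g/L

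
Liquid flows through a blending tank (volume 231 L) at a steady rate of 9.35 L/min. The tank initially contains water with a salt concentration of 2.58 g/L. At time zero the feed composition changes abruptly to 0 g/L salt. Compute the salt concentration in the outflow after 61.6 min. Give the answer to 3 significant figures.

Accumulation = in − out for the solute gives V dC/dt = Q(C_in − C).
So dC/dt = (C_in − C)/τ with τ = V/Q = 231/9.35 = 24.706 min.
Integrating: C(t) = C_in + (C₀ − C_in) e^(−t/τ).
C(61.6) = 0 + (2.58 − 0)·e^(−61.6/24.706) = 0 + (2.5800)·0.082634 = 0.21320 g/L.

0.213 g/L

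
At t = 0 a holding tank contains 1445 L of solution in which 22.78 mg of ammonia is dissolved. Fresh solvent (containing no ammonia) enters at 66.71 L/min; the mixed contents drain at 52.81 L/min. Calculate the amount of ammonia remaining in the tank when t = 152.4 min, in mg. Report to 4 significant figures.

0.7384 mg

Total volume: dV/dt = Q_in − Q_out = 13.9000 L/min, so V(t) = 1445 + 13.9000 t and V(152.4) = 3563.36 L.
No ammonia enters, so dm/dt = −Q_out · (m/V).
Separate: dm/m = −Q_out dt/V(t) ⇒ ln(m/m₀) = −(Q_out/(Q_in−Q_out)) ln(V/V₀).
m = m₀ (V₀/V)^(Q_out/(Q_in−Q_out)) = 22.78 × (1445/3563.36)^(3.79928) = 0.738357 mg.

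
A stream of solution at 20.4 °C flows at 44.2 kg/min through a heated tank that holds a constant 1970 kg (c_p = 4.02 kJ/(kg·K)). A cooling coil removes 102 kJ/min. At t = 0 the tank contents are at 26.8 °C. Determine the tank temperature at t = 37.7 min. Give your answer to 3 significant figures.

22.8 °C

M c_p dT/dt = ṁ c_p (T_in − T) − Q̇.
Rearrange: dT/dt = (T_ss − T)/τ with τ = M/ṁ = 44.570 min and T_ss = T_in − Q̇/(ṁ c_p) = 19.826 °C.
This is linear first-order; T(t) = T_ss + (T₀ − T_ss) e^(−t/τ).
T(37.7) = 19.826 + (6.9741)·e^(−37.7/44.570) = 19.826 + (6.9741)·0.42919 = 22.819 °C.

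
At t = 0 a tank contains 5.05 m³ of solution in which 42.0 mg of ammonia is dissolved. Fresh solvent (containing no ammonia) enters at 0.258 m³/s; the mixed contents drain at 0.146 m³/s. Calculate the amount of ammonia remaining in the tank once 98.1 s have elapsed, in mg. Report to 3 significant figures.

Let m(t) be the amount of ammonia. Volume: V(t) = V₀ + (Q_in − Q_out) t = 5.05 + 0.11200 t; V(98.1) = 16.037 m³.
No ammonia enters, so dm/dt = −Q_out · (m/V).
dm/m = −Q_out dt/(V₀ + 0.11200 t); integrating gives ln(m/m₀) = −(Q_out/(Q_in−Q_out)) ln(V/V₀).
m = m₀ (V₀/V)^(Q_out/(Q_in−Q_out)) = 42.0 × (5.05/16.037)^(1.3036) = 9.3126 mg.

9.31 mg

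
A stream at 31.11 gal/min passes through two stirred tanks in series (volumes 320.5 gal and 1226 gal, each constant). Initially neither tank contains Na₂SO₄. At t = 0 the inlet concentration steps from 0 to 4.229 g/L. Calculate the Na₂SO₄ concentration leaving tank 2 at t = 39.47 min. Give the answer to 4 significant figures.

Each tank obeys Vᵢ dCᵢ/dt = Q(Cᵢ₋₁ − Cᵢ), so τᵢ = Vᵢ/Q.
τ₁ = 320.5/31.11 = 10.3022 min; τ₂ = 1226/31.11 = 39.4086 min.
Solving the cascade with C₁(0)=C₂(0)=0 gives C₂(t) = C_in[1 − (τ₁ e^(−t/τ₁) − τ₂ e^(−t/τ₂))/(τ₁ − τ₂)].
At t = 39.47: e^(−t/τ₁) = 0.0216828, e^(−t/τ₂) = 0.367306.
C₂ = 4.229·[1 − (10.3022·0.0216828 − 39.4086·0.367306)/(-29.1064)] = 4.229·0.510361 = 2.15832 g/L.

2.158 g/L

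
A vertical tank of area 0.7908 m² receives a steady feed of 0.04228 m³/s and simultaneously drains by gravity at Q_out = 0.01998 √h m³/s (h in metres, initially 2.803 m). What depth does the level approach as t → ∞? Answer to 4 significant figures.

4.478 m

Level balance: A dh/dt = 0.04228 − 0.01998 √h. Setting dh/dt = 0:
Q_in = 0.01998 √h_ss ⇒ √h_ss = 0.04228/0.01998 = 2.11612.
h_ss = 2.11612² = 4.47795 m. (Since h₀ = 2.803 m < h_ss, the level will rise toward this value.)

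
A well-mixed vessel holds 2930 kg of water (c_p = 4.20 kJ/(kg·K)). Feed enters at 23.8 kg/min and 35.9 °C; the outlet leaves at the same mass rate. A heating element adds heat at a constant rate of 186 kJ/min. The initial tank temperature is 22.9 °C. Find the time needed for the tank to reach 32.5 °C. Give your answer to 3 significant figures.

128 min

First-law balance (no shaft work): M c_p dT/dt = ṁ c_p (T_in − T) + 186.
τ = M/ṁ = 123.11 min; T_ss = T_in + Q̇/(ṁ c_p) = 37.761 °C.
T(t) = T_ss + (T₀ − T_ss) e^(−t/τ). Set T = 32.5:
e^(−t/τ) = (32.5 − 37.761)/(22.9 − 37.761) = 0.35400
t = −123.11 · ln(0.35400) = 127.84 min.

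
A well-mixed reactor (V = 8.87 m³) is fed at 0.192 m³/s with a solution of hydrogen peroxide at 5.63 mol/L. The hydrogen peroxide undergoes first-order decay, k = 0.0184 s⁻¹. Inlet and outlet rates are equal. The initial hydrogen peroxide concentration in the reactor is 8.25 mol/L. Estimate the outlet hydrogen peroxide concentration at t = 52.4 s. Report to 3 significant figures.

Species balance: V dC/dt = Q C_in − Q C − k V C.
dC/dt = (Q/V) C_in − (Q/V + k) C; effective rate a = Q/V + k = 0.021646 + 0.0184 = 0.040046 s⁻¹.
C_ss = Q C_in/(Q + kV) = 3.0432 mol/L; C(t) = C_ss + (C₀ − C_ss) e^(−a t).
C(52.4) = 3.0432 + (5.2068)·e^(−0.040046·52.4) = 3.0432 + (5.2068)·0.12265 = 3.6818 mol/L.

3.68 mol/L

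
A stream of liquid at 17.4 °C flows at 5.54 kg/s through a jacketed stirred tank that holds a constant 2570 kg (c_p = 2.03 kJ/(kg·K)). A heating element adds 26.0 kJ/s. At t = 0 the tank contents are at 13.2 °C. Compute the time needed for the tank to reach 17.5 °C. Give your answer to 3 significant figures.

Heat balance on the well-mixed liquid: M c_p dT/dt = ṁ c_p (T_in − T) + 26.0.
τ = M/ṁ = 463.90 s; T_ss = T_in + Q̇/(ṁ c_p) = 19.712 °C.
T(t) = T_ss + (T₀ − T_ss) e^(−t/τ). Set T = 17.5:
e^(−t/τ) = (17.5 − 19.712)/(13.2 − 19.712) = 0.33967
t = −463.90 · ln(0.33967) = 500.91 s.

501 s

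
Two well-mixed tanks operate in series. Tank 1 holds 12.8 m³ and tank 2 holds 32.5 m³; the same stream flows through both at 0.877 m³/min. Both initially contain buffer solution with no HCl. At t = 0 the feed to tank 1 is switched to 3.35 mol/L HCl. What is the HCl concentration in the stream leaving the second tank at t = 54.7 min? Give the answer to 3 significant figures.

Each tank obeys Vᵢ dCᵢ/dt = Q(Cᵢ₋₁ − Cᵢ), so τᵢ = Vᵢ/Q.
τ₁ = 12.8/0.877 = 14.595 min; τ₂ = 32.5/0.877 = 37.058 min.
Tank 1: C₁ = C_in(1 − e^(−t/τ₁)). Tank 2 (τ₁ ≠ τ₂): C₂ = C_in[1 − (τ₁ e^(−t/τ₁) − τ₂ e^(−t/τ₂))/(τ₁ − τ₂)].
At t = 54.7: e^(−t/τ₁) = 0.023569, e^(−t/τ₂) = 0.22854.
C₂ = 3.35·[1 − (14.595·0.023569 − 37.058·0.22854)/(-22.463)] = 3.35·0.63829 = 2.1383 mol/L.

2.14 mol/L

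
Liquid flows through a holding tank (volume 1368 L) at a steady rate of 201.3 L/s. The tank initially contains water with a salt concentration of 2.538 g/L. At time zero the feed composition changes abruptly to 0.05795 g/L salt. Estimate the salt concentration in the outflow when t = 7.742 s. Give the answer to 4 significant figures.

0.8517 g/L

Accumulation = in − out for the solute gives V dC/dt = Q(C_in − C).
So dC/dt = (C_in − C)/τ with τ = V/Q = 1368/201.3 = 6.79583 s.
C approaches C_in exponentially: C(t) = C_in + (C₀ − C_in) e^(−t/τ).
C(7.742) = 0.05795 + (2.538 − 0.05795)·e^(−7.742/6.79583) = 0.05795 + (2.48005)·0.320066 = 0.851729 g/L.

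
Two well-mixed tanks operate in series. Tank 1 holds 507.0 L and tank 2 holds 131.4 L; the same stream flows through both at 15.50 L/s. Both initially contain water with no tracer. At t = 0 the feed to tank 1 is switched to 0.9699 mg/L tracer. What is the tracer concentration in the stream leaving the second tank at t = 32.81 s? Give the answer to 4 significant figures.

0.4968 mg/L

Each tank obeys Vᵢ dCᵢ/dt = Q(Cᵢ₋₁ − Cᵢ), so τᵢ = Vᵢ/Q.
τ₁ = 507.0/15.50 = 32.7097 s; τ₂ = 131.4/15.50 = 8.47742 s.
Solving the cascade with C₁(0)=C₂(0)=0 gives C₂(t) = C_in[1 − (τ₁ e^(−t/τ₁) − τ₂ e^(−t/τ₂))/(τ₁ − τ₂)].
At t = 32.81: e^(−t/τ₁) = 0.366753, e^(−t/τ₂) = 0.0208525.
C₂ = 0.9699·[1 − (32.7097·0.366753 − 8.47742·0.0208525)/(24.2323)] = 0.9699·0.512237 = 0.496819 mg/L.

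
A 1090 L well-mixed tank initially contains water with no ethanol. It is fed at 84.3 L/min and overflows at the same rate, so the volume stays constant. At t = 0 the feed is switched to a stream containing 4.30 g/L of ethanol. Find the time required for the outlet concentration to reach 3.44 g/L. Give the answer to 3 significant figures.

Species balance: V dC/dt = Q(C_in − C) ⇒ τ = V/Q = 12.930 min.
C(t) = C_in + (C₀ − C_in) e^(−t/τ). Set C = 3.44 and solve for t:
e^(−t/τ) = (C − C_in)/(C₀ − C_in) = (3.44 − 4.30)/(0 − 4.30) = 0.20000
t = −τ ln(…) = 12.930 × 1.6094 = 20.810 min.

20.8 min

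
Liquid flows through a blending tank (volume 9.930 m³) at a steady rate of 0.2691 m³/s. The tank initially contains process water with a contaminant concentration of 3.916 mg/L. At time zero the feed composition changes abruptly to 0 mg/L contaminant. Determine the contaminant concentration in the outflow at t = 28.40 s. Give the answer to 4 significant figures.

Transient balance on the dissolved component: V dC/dt = Q(C_in − C).
Rewrite as dC/dt + C/τ = C_in/τ, τ = V/Q = 36.9008 s.
Solution: C(t) = C_in + (C₀ − C_in) e^(−t/τ).
C(28.40) = 0 + (3.916 − 0)·e^(−28.40/36.9008) = 0 + (3.91600)·0.463184 = 1.81383 mg/L.

1.814 mg/L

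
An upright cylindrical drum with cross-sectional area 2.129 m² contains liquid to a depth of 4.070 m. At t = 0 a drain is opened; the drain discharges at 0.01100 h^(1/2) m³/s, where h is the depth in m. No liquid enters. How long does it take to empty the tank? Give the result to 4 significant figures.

A dh/dt = −Q_out = −0.01100 √h.
This is separable: 2 d(√h)/dt = −0.01100/A, so √h = √h₀ − (0.01100/(2A)) t.
Set h = 0: 2√h₀ = (0.01100/A) t_empty ⇒ t_empty = 2A√h₀/0.01100.
t_empty = 2·2.129·√4.070/0.01100 = 4.25800·2.01742/0.01100 = 780.927 s.

780.9 s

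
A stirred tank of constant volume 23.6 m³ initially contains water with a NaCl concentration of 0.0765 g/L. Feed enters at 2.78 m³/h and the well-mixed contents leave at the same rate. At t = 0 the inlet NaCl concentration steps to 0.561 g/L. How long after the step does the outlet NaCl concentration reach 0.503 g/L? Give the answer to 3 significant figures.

18.0 h

Mass balance on the solute (V constant): V dC/dt = Q(C_in − C), so τ = V/Q = 8.4892 h.
C(t) = C_in + (C₀ − C_in) e^(−t/τ). Set C = 0.503 and solve for t:
e^(−t/τ) = (C − C_in)/(C₀ − C_in) = (0.503 − 0.561)/(0.0765 − 0.561) = 0.11971
t = −τ ln(…) = 8.4892 × 2.1227 = 18.020 h.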